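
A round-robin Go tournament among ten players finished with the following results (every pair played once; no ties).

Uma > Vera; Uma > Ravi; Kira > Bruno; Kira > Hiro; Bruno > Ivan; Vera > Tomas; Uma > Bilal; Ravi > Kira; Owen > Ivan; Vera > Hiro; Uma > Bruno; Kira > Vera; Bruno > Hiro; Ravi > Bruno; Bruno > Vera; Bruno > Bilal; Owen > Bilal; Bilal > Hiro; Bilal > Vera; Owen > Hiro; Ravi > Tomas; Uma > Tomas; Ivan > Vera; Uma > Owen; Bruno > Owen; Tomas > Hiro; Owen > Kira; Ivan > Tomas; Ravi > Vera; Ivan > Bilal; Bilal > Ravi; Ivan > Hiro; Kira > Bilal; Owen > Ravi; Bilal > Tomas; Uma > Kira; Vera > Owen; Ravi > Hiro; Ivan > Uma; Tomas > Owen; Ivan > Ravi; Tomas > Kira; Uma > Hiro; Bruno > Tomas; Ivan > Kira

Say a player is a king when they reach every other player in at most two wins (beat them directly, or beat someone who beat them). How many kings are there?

4

Ivan reaches everyone (king).
Ravi cannot reach Uma in two steps.
Tomas cannot reach Uma in two steps.
Kira cannot reach Uma in two steps.
Owen reaches everyone (king).
Bruno reaches everyone (king).
Uma reaches everyone (king).
Vera cannot reach Bruno, Uma in two steps.
Bilal cannot reach Ivan, Uma in two steps.
Hiro cannot reach Ivan, Ravi, Tomas, Kira, Owen, Bruno, Uma, Vera, Bilal in two steps.
Kings: Ivan, Owen, Bruno, Uma — 4.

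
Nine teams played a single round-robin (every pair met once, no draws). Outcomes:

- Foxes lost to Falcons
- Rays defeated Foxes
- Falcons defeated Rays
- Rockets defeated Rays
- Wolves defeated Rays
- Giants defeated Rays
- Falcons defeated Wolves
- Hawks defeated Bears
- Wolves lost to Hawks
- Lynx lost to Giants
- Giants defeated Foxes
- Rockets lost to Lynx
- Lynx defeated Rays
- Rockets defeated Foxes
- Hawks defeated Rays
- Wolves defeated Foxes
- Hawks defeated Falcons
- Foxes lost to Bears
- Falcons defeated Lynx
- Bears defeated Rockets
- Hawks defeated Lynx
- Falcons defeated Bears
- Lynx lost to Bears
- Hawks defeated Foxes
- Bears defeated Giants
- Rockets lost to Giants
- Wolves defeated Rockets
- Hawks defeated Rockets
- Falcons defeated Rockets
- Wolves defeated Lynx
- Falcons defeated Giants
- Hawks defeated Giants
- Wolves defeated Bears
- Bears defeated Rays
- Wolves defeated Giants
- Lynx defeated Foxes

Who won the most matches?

Win totals: Falcons 7, Wolves 6, Giants 4, Bears 5, Lynx 3, Rays 1, Rockets 2, Hawks 8, Foxes 0.
Hawks leads with 8 wins (next highest: 7).

Hawks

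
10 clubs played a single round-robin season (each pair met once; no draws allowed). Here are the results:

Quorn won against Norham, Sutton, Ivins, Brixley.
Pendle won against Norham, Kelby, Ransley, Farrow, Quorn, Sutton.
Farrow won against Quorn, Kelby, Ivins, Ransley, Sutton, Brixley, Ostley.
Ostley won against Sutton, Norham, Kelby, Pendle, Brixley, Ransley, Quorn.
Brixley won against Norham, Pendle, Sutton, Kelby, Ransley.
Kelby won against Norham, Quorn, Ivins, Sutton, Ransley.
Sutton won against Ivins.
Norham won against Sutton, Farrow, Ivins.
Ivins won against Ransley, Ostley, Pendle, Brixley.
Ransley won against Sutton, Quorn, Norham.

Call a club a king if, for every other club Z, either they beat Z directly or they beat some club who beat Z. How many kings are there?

7

Farrow reaches everyone (king).
Quorn reaches everyone (king).
Sutton cannot reach Farrow, Quorn, Norham, Kelby in two steps.
Ivins reaches everyone (king).
Brixley cannot reach Ostley in two steps.
Ostley reaches everyone (king).
Ransley cannot reach Ostley, Pendle, Kelby in two steps.
Norham reaches everyone (king).
Pendle reaches everyone (king).
Kelby reaches everyone (king).
Kings: Farrow, Quorn, Ivins, Ostley, Norham, Pendle, Kelby — 7.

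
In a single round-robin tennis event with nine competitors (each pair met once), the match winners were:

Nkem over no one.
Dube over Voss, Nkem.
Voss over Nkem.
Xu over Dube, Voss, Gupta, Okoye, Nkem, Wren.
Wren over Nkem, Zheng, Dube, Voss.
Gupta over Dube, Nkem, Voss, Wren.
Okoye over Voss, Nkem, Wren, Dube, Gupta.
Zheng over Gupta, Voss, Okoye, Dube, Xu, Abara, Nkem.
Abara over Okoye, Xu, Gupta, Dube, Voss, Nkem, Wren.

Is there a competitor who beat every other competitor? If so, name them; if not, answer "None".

None

Highest win total is Zheng with 7 (out of 8 possible).
Zheng lost to Wren, so no competitor went undefeated.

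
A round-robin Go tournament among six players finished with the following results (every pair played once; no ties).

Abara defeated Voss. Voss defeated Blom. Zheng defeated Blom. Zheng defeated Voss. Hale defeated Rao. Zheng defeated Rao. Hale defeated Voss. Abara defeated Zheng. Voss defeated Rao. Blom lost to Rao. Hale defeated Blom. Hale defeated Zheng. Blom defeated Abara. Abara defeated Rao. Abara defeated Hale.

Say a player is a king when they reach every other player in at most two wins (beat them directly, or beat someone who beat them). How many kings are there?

3

Rao cannot reach Zheng, Voss, Hale in two steps.
Zheng cannot reach Hale in two steps.
Abara reaches everyone (king).
Blom reaches everyone (king).
Voss cannot reach Zheng, Hale in two steps.
Hale reaches everyone (king).
Kings: Abara, Blom, Hale — 3.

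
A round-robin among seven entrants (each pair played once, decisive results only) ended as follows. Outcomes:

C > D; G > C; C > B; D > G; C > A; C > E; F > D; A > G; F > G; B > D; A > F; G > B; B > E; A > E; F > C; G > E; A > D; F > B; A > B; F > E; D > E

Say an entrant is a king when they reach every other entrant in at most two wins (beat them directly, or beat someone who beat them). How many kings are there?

A reaches everyone (king).
B cannot reach A, C, F in two steps.
C reaches everyone (king).
D cannot reach A, F in two steps.
E cannot reach A, B, C, D, F, G in two steps.
F reaches everyone (king).
G cannot reach F in two steps.
Kings: A, C, F — 3.

3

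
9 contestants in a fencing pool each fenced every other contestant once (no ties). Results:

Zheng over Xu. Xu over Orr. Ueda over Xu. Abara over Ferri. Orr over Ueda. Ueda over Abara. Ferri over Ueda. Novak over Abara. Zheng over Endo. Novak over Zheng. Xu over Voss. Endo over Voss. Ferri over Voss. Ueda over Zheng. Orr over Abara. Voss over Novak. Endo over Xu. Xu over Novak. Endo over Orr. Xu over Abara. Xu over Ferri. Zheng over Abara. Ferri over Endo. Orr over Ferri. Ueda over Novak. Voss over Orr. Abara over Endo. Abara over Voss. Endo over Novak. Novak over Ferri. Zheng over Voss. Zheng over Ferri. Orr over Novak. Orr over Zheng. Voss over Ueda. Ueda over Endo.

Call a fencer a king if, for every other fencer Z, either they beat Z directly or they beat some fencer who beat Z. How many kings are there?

Orr reaches everyone (king).
Zheng reaches everyone (king).
Abara cannot reach Zheng in two steps.
Ueda reaches everyone (king).
Voss reaches everyone (king).
Xu reaches everyone (king).
Novak cannot reach Orr in two steps.
Endo reaches everyone (king).
Ferri reaches everyone (king).
Kings: Orr, Zheng, Ueda, Voss, Xu, Endo, Ferri — 7.

7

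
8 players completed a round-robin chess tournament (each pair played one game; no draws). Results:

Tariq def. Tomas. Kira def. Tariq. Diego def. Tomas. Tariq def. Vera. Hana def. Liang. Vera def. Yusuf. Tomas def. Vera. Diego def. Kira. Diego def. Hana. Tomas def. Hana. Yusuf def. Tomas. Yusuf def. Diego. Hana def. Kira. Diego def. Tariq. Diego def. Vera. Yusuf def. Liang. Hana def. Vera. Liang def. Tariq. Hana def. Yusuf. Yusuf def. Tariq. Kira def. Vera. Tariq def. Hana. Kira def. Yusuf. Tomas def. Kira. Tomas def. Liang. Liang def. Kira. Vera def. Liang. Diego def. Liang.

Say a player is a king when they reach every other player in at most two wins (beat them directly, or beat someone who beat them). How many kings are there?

4

Vera cannot reach Hana in two steps.
Diego reaches everyone (king).
Hana reaches everyone (king).
Kira reaches everyone (king).
Tariq cannot reach Diego in two steps.
Liang cannot reach Diego in two steps.
Tomas cannot reach Diego in two steps.
Yusuf reaches everyone (king).
Kings: Diego, Hana, Kira, Yusuf — 4.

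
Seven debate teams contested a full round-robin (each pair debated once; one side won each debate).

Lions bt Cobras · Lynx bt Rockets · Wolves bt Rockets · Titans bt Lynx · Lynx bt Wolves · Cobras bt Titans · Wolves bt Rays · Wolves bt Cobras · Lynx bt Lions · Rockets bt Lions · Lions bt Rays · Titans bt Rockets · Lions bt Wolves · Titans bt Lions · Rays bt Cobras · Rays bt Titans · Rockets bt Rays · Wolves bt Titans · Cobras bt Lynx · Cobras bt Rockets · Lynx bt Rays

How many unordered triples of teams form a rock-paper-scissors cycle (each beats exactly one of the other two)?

Win totals: Cobras 3, Rays 2, Lynx 4, Titans 3, Rockets 2, Lions 3, Wolves 4.
A team with w wins dominates both others in C(w,2) triples; summing gives 3 + 1 + 6 + 3 + 1 + 3 + 6 = 23 transitive triples.
Total triples C(7,3) = 35, so cyclic triples = 35 − 23 = 12.

12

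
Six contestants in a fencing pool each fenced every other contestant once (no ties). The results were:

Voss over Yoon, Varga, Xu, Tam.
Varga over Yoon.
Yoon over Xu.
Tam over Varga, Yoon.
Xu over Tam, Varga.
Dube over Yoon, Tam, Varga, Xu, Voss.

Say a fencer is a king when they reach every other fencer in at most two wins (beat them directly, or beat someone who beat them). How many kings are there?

Dube reaches everyone (king).
Yoon cannot reach Dube, Voss in two steps.
Tam cannot reach Dube, Voss in two steps.
Xu cannot reach Dube, Voss in two steps.
Voss cannot reach Dube in two steps.
Varga cannot reach Dube, Tam, Voss in two steps.
Kings: Dube — 1.

1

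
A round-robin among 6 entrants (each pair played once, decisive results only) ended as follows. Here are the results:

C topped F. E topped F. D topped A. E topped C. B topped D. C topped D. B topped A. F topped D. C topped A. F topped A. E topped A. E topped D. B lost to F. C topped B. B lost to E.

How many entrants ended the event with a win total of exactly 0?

1

Win totals: A 0, B 2, C 4, D 1, E 5, F 3.
Exactly 0: A — 1 entrant.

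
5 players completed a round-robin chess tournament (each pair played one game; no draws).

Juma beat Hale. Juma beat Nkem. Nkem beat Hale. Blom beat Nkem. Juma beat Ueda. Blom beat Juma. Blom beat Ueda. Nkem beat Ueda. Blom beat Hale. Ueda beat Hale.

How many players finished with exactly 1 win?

1

Win totals: Ueda 1, Hale 0, Juma 3, Nkem 2, Blom 4.
Exactly 1: Ueda — 1 player.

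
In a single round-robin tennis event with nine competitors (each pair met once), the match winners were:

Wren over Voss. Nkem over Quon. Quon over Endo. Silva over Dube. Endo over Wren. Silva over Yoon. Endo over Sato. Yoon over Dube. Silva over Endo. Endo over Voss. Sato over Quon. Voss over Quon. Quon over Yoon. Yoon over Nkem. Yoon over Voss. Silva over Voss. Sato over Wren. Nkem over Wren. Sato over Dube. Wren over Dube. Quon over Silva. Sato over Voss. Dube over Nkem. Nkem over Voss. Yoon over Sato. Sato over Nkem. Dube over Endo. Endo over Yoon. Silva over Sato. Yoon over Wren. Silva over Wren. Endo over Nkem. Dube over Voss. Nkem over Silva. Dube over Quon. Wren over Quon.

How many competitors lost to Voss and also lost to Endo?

Voss beat: Quon.
Endo beat: Nkem, Yoon, Sato, Wren, Voss.
No one was beaten by both.

0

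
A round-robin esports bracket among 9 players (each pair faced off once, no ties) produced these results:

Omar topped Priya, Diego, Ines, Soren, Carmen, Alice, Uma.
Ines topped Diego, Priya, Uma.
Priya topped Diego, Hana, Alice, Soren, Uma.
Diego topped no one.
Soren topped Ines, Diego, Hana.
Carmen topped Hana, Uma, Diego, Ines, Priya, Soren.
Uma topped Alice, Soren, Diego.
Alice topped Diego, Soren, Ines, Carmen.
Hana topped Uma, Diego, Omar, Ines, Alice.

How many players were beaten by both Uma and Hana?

2

Uma beat: Soren, Alice, Diego.
Hana beat: Ines, Omar, Uma, Alice, Diego.
Both beat: Alice, Diego — 2.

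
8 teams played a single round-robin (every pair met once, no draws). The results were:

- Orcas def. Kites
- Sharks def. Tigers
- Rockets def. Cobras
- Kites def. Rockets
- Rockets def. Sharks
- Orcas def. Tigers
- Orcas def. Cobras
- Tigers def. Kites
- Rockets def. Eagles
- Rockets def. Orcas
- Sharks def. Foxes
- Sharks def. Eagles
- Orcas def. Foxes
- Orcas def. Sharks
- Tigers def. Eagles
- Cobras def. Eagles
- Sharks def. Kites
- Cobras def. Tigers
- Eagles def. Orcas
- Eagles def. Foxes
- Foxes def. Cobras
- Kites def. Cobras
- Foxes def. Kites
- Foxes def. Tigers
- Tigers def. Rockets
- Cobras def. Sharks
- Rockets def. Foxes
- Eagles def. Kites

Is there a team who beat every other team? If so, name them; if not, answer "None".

None

Highest win total is Rockets with 5 (out of 7 possible).
Rockets lost to Tigers, Kites, so no team went undefeated.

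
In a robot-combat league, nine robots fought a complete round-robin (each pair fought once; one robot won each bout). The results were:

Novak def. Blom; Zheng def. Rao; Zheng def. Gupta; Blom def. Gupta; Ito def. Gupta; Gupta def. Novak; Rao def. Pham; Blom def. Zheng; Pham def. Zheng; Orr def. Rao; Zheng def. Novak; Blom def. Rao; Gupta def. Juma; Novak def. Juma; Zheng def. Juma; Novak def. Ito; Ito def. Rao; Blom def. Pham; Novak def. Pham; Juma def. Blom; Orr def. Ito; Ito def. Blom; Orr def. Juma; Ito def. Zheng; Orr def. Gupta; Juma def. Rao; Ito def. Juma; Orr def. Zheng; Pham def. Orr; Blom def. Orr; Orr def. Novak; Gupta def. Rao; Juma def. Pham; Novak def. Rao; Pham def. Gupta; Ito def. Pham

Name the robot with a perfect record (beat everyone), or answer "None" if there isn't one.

None

Highest win total is Orr with 6 (out of 8 possible).
Orr lost to Blom, Pham, so no robot went undefeated.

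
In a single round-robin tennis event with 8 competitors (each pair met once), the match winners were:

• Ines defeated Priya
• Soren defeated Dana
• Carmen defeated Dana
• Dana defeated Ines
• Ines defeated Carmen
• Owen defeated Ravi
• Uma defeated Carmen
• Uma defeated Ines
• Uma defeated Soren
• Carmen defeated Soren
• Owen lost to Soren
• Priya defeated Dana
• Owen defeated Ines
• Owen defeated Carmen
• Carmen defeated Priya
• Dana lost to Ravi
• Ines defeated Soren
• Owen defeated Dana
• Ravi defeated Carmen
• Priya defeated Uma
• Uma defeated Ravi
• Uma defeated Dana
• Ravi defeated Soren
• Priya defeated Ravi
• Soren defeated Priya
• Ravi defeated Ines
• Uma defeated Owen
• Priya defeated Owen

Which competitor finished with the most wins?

Win totals: Soren 3, Ines 3, Priya 4, Owen 4, Uma 6, Dana 1, Carmen 3, Ravi 4.
Uma leads with 6 wins (next highest: 4).

Uma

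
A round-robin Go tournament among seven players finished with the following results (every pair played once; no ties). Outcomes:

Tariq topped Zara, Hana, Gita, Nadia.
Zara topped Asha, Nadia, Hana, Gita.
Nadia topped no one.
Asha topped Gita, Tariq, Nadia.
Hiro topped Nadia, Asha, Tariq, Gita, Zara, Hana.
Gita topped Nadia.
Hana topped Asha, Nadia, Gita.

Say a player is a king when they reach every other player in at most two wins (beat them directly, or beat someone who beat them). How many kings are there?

1

Zara cannot reach Hiro in two steps.
Asha cannot reach Hiro in two steps.
Gita cannot reach Zara, Asha, Tariq, Hiro, Hana in two steps.
Tariq cannot reach Hiro in two steps.
Hiro reaches everyone (king).
Nadia cannot reach Zara, Asha, Gita, Tariq, Hiro, Hana in two steps.
Hana cannot reach Zara, Hiro in two steps.
Kings: Hiro — 1.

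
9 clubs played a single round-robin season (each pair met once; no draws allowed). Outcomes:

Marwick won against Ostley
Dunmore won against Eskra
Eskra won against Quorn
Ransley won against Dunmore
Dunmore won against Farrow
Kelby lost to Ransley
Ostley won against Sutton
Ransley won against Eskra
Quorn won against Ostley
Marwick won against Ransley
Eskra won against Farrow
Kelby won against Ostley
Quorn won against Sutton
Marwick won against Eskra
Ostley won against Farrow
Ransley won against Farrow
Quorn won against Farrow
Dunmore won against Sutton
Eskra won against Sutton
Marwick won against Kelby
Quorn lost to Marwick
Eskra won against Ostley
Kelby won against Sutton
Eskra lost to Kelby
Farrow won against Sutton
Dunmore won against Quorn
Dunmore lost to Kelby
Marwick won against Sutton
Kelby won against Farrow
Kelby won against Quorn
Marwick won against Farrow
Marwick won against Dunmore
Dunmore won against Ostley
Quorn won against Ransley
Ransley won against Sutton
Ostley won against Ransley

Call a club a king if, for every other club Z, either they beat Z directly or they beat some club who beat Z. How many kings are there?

Ransley cannot reach Marwick in two steps.
Marwick reaches everyone (king).
Eskra cannot reach Marwick, Dunmore, Kelby in two steps.
Dunmore cannot reach Marwick, Kelby in two steps.
Sutton cannot reach Ransley, Marwick, Eskra, Dunmore, Kelby, Ostley, Quorn, Farrow in two steps.
Kelby cannot reach Marwick in two steps.
Ostley cannot reach Marwick, Quorn in two steps.
Quorn cannot reach Marwick in two steps.
Farrow cannot reach Ransley, Marwick, Eskra, Dunmore, Kelby, Ostley, Quorn in two steps.
Kings: Marwick — 1.

1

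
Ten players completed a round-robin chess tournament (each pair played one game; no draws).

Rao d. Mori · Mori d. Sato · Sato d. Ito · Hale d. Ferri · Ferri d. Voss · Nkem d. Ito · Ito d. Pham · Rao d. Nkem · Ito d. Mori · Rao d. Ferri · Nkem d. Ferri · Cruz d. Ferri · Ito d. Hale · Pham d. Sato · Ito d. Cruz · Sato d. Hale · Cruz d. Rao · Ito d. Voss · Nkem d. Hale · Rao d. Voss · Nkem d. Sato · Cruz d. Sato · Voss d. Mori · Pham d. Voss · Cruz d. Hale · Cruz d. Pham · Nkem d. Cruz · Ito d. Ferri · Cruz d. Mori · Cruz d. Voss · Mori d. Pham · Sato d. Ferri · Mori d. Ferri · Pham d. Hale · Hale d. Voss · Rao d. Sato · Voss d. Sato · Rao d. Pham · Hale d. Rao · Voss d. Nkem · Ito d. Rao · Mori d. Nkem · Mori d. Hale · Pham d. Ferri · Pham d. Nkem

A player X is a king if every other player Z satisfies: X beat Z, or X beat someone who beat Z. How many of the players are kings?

Mori reaches everyone (king).
Hale cannot reach Ito, Cruz in two steps.
Ferri cannot reach Hale, Ito, Cruz, Rao, Pham in two steps.
Ito reaches everyone (king).
Cruz reaches everyone (king).
Voss cannot reach Rao in two steps.
Rao reaches everyone (king).
Sato cannot reach Nkem in two steps.
Nkem reaches everyone (king).
Pham reaches everyone (king).
Kings: Mori, Ito, Cruz, Rao, Nkem, Pham — 6.

6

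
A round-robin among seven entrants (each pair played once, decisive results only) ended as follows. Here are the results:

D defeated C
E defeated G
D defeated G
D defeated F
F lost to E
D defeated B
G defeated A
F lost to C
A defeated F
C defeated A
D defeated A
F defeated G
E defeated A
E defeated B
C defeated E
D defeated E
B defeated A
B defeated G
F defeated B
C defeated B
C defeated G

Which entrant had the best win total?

D

Win totals: A 1, B 2, C 5, D 6, E 4, F 2, G 1.
D leads with 6 wins (next highest: 5).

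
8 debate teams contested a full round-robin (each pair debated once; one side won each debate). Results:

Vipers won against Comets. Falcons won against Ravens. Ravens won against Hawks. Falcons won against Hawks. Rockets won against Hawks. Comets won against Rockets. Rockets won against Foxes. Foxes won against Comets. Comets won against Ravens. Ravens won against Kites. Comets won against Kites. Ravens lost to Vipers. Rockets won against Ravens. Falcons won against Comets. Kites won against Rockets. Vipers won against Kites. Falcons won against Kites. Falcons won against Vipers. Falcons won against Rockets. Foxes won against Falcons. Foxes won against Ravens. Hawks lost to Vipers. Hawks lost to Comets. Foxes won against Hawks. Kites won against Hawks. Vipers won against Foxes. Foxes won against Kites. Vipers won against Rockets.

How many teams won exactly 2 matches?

Win totals: Falcons 6, Vipers 6, Comets 4, Hawks 0, Ravens 2, Rockets 3, Foxes 5, Kites 2.
Exactly 2: Ravens, Kites — 2 teams.

2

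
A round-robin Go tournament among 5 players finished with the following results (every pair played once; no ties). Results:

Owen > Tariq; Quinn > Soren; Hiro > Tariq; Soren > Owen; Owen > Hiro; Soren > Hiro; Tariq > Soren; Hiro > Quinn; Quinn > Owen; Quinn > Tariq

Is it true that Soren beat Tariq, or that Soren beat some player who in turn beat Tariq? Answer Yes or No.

Yes

Soren did not beat Tariq directly.
Soren beat Owen, Hiro. Of those, Owen beat Tariq.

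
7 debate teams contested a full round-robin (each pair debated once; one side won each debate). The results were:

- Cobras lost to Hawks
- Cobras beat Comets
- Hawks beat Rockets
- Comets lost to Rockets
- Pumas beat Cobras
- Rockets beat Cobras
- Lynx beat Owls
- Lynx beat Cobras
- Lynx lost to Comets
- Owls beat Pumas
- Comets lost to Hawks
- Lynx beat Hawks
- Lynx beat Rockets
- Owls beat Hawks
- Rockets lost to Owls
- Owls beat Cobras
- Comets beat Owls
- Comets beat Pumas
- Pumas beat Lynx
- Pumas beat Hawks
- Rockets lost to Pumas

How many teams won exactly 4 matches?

3

Win totals: Rockets 2, Hawks 3, Owls 4, Pumas 4, Cobras 1, Comets 3, Lynx 4.
Exactly 4: Owls, Pumas, Lynx — 3 teams.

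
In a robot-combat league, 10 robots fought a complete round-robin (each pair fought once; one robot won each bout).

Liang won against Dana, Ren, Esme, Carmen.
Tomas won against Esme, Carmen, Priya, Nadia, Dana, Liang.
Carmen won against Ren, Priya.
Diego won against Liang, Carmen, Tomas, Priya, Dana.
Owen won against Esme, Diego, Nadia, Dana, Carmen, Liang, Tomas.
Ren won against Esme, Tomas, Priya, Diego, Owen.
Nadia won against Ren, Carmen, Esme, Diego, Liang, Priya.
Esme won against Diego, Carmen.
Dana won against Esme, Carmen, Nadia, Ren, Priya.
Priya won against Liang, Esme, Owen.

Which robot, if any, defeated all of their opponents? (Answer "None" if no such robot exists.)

Highest win total is Owen with 7 (out of 9 possible).
Owen lost to Priya, Ren, so no robot went undefeated.

None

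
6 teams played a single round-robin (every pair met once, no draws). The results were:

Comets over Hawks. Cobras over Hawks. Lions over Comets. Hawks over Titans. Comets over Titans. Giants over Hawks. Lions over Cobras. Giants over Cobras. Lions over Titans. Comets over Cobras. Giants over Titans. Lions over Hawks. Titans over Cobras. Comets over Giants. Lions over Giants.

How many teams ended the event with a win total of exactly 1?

Win totals: Lions 5, Comets 4, Titans 1, Hawks 1, Giants 3, Cobras 1.
Exactly 1: Titans, Hawks, Cobras — 3 teams.

3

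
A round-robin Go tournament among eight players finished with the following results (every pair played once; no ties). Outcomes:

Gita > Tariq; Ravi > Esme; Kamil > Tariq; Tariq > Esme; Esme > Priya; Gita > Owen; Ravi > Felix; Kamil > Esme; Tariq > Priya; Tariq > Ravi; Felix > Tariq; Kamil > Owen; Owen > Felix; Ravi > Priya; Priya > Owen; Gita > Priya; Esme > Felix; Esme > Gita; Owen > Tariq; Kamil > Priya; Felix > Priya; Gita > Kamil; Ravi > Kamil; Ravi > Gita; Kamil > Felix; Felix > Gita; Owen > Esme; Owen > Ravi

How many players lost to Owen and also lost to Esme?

Owen beat: Tariq, Esme, Felix, Ravi.
Esme beat: Gita, Felix, Priya.
Both beat: Felix — 1.

1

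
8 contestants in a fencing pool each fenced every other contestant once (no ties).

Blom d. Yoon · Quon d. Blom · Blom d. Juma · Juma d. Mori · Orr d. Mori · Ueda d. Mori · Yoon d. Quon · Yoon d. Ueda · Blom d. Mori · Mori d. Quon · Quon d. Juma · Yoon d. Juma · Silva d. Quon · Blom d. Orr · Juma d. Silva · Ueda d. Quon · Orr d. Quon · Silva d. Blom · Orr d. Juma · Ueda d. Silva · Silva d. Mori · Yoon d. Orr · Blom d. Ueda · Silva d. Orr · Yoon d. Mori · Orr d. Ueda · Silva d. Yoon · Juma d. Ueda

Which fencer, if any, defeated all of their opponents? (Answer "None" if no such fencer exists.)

Highest win total is Yoon with 5 (out of 7 possible).
Yoon lost to Silva, Blom, so no fencer went undefeated.

None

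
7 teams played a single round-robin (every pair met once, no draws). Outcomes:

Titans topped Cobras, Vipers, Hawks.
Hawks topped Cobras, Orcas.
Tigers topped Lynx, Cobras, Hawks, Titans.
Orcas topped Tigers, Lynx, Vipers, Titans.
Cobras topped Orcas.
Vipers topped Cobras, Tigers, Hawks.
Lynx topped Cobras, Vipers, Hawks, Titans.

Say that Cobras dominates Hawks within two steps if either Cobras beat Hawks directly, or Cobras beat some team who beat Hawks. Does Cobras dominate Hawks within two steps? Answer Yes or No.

No

Cobras did not beat Hawks directly.
Cobras beat Orcas, but each of them lost to Hawks. No two-step path.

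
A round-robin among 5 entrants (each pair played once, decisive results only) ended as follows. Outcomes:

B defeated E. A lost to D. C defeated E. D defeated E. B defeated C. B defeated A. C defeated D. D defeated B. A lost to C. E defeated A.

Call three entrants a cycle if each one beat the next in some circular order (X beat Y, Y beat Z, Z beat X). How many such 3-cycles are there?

Of the C(5,3) = 10 triples, the cyclic ones are: {B, C, D}.
That is 1.

1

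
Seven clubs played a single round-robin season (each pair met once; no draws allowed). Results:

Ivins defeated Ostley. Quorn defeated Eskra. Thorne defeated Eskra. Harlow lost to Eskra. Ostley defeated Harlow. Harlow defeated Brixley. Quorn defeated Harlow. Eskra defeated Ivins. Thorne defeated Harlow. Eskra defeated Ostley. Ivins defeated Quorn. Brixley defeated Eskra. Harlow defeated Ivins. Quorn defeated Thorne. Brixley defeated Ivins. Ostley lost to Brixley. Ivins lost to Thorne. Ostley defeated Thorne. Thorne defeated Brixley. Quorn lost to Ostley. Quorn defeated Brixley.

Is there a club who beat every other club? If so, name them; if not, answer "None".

Highest win total is Thorne with 4 (out of 6 possible).
Thorne lost to Ostley, Quorn, so no club went undefeated.

None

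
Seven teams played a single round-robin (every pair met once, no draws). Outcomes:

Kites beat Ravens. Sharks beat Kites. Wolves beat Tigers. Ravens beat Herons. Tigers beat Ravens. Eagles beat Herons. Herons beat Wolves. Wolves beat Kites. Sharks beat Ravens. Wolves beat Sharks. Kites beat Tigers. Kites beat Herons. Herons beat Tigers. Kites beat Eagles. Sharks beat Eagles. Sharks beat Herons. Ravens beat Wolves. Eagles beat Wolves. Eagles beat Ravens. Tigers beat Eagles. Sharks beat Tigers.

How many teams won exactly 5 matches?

1

Win totals: Tigers 2, Herons 2, Eagles 3, Ravens 2, Kites 4, Wolves 3, Sharks 5.
Exactly 5: Sharks — 1 team.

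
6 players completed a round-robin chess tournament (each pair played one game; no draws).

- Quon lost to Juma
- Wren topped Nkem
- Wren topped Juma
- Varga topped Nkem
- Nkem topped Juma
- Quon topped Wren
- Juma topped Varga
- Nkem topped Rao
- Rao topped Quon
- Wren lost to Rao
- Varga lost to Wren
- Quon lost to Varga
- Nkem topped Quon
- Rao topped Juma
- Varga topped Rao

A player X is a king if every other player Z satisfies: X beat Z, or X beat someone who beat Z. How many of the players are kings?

5

Rao reaches everyone (king).
Nkem reaches everyone (king).
Quon cannot reach Rao in two steps.
Varga reaches everyone (king).
Wren reaches everyone (king).
Juma reaches everyone (king).
Kings: Rao, Nkem, Varga, Wren, Juma — 5.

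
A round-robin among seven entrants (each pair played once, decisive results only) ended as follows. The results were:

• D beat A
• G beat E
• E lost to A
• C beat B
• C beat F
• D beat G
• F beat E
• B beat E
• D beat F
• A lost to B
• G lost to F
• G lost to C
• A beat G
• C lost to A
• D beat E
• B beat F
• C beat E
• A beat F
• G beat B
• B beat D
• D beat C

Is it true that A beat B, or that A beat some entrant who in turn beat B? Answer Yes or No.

Yes

A did not beat B directly.
A beat C, E, F, G. Of those, C beat B.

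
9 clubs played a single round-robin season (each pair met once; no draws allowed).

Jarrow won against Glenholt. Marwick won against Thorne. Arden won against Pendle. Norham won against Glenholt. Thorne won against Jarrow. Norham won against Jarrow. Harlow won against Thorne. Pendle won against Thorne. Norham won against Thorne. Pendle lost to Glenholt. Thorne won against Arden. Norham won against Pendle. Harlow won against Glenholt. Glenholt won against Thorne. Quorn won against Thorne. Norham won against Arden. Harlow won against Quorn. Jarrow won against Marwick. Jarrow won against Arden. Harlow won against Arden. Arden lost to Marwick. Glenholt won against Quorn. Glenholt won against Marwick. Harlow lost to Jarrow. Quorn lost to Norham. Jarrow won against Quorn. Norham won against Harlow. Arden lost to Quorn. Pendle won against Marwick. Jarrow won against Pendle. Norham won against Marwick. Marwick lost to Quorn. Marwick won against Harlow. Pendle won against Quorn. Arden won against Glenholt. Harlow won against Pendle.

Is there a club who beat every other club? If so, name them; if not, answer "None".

Norham has 8 wins out of 8 opponents — a perfect record.

Norham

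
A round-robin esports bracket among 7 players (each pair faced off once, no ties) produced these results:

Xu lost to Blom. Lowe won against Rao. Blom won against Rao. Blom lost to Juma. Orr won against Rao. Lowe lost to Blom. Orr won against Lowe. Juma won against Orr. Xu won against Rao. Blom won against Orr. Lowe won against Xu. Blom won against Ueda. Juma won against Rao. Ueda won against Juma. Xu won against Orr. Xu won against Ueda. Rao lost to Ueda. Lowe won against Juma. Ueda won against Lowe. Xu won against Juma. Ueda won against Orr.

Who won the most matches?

Blom

Win totals: Orr 2, Ueda 4, Juma 3, Xu 4, Lowe 3, Blom 5, Rao 0.
Blom leads with 5 wins (next highest: 4).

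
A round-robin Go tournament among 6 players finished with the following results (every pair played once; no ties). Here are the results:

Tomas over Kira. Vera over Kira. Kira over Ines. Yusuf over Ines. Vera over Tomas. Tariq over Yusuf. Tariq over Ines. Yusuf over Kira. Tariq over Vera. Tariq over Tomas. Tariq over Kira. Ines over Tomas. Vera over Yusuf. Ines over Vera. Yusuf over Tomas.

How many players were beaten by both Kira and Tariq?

Kira beat: Ines.
Tariq beat: Kira, Ines, Tomas, Vera, Yusuf.
Both beat: Ines — 1.

1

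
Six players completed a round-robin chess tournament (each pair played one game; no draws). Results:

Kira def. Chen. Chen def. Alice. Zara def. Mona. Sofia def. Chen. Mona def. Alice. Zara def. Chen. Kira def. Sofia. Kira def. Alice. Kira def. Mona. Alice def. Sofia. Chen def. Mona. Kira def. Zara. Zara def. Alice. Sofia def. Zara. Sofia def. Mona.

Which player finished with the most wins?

Win totals: Alice 1, Zara 3, Mona 1, Kira 5, Chen 2, Sofia 3.
Kira leads with 5 wins (next highest: 3).

Kira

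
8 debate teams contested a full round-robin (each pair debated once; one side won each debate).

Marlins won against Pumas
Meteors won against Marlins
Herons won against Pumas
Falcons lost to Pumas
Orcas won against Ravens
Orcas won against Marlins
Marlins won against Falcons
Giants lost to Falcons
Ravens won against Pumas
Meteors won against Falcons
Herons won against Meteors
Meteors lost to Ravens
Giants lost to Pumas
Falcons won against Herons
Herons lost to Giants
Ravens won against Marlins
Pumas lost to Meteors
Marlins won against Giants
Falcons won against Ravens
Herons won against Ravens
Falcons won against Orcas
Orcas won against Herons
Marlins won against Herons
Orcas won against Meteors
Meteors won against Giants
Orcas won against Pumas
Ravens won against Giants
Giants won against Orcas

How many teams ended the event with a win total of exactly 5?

Win totals: Giants 2, Meteors 4, Orcas 5, Ravens 4, Marlins 4, Herons 3, Falcons 4, Pumas 2.
Exactly 5: Orcas — 1 team.

1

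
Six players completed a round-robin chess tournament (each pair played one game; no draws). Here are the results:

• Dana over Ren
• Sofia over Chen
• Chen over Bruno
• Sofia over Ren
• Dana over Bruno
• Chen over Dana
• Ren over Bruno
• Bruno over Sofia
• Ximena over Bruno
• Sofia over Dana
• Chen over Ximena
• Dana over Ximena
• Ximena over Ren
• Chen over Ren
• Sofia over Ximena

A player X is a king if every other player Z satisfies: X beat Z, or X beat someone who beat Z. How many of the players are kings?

Sofia reaches everyone (king).
Dana cannot reach Chen in two steps.
Ren cannot reach Dana, Chen, Ximena in two steps.
Bruno reaches everyone (king).
Chen reaches everyone (king).
Ximena cannot reach Dana, Chen in two steps.
Kings: Sofia, Bruno, Chen — 3.

3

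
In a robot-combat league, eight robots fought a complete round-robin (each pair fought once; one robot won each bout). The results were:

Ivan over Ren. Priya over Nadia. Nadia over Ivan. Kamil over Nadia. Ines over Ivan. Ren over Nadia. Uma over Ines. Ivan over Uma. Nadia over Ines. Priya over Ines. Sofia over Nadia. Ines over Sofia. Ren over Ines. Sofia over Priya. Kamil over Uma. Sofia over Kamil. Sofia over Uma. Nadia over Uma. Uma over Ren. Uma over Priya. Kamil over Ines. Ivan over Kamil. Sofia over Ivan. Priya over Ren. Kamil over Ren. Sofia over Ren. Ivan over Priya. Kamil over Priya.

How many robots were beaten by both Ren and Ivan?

Ren beat: Nadia, Ines.
Ivan beat: Ren, Uma, Priya, Kamil.
No one was beaten by both.

0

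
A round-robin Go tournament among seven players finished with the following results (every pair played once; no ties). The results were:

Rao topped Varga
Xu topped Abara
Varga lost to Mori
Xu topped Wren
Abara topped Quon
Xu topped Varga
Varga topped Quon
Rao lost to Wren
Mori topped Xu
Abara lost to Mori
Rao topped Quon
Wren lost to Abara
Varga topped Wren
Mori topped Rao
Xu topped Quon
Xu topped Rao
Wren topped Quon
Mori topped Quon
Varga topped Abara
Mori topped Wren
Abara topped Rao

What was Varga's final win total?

3

Varga's results: beat Abara, Wren, Quon; lost to Rao, Mori, Xu.
That is 3 wins.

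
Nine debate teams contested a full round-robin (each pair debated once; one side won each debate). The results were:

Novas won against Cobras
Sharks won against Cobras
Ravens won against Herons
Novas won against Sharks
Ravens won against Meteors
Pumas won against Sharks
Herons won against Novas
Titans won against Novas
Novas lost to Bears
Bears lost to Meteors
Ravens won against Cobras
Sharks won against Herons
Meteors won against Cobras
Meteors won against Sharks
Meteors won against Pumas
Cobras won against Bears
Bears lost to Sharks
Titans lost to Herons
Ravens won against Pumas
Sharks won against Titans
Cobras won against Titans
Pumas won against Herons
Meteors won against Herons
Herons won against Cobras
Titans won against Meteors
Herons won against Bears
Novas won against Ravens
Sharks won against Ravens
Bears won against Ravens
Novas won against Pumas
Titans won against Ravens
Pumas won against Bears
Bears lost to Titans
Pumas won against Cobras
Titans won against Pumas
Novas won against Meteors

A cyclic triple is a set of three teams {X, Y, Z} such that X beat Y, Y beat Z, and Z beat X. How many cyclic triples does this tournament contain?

Win totals: Pumas 4, Herons 4, Sharks 5, Titans 5, Cobras 2, Novas 5, Meteors 5, Bears 2, Ravens 4.
A team with w wins dominates both others in C(w,2) triples; summing gives 6 + 6 + 10 + 10 + 1 + 10 + 10 + 1 + 6 = 60 transitive triples.
Total triples C(9,3) = 84, so cyclic triples = 84 − 60 = 24.

24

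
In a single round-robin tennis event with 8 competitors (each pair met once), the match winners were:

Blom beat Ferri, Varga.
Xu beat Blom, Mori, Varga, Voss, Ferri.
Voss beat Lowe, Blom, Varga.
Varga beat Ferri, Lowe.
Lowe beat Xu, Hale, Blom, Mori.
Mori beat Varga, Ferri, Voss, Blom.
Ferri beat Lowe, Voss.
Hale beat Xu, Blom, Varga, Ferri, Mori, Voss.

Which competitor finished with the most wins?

Win totals: Ferri 2, Mori 4, Blom 2, Hale 6, Xu 5, Lowe 4, Voss 3, Varga 2.
Hale leads with 6 wins (next highest: 5).

Hale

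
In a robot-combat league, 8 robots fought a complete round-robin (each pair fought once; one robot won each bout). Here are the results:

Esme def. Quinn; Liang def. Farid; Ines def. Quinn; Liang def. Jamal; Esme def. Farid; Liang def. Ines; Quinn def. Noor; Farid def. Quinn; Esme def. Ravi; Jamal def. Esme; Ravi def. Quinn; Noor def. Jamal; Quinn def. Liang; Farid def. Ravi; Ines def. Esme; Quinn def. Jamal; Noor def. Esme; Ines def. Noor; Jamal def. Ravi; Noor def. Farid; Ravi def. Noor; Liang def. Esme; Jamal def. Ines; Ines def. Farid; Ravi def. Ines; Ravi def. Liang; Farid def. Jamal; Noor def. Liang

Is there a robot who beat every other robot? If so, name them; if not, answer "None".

None

Highest win total is Ravi with 4 (out of 7 possible).
Ravi lost to Jamal, Farid, Esme, so no robot went undefeated.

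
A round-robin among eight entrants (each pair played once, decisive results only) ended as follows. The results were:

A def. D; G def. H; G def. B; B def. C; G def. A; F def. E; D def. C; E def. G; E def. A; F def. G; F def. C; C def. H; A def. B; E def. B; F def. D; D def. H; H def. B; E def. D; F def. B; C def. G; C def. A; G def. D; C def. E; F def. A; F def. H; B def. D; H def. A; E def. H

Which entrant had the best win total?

Win totals: A 2, B 2, C 4, D 2, E 5, F 7, G 4, H 2.
F leads with 7 wins (next highest: 5).

F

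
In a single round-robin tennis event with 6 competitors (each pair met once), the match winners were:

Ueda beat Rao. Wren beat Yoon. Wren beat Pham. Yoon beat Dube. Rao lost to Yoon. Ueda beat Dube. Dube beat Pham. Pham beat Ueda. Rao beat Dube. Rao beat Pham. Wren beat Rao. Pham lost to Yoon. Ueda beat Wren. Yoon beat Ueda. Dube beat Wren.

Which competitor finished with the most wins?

Win totals: Yoon 4, Wren 3, Dube 2, Ueda 3, Pham 1, Rao 2.
Yoon leads with 4 wins (next highest: 3).

Yoon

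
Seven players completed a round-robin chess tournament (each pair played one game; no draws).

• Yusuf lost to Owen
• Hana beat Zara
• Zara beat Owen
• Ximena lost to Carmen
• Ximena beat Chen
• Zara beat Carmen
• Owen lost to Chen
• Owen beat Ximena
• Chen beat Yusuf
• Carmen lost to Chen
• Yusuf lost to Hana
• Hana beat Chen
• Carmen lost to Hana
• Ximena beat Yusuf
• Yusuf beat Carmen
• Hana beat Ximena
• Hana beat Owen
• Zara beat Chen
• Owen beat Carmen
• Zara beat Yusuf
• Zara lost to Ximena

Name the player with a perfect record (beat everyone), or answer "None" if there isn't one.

Hana

Hana has 6 wins out of 6 opponents — a perfect record.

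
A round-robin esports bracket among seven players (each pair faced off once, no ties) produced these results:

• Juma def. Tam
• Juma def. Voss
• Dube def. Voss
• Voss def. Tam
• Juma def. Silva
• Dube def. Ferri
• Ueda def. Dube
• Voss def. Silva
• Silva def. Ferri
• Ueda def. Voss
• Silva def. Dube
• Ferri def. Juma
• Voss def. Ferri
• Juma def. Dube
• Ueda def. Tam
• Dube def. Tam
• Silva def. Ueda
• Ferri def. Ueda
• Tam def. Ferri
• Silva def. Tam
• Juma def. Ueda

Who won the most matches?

Win totals: Silva 4, Ueda 3, Dube 3, Voss 3, Juma 5, Tam 1, Ferri 2.
Juma leads with 5 wins (next highest: 4).

Juma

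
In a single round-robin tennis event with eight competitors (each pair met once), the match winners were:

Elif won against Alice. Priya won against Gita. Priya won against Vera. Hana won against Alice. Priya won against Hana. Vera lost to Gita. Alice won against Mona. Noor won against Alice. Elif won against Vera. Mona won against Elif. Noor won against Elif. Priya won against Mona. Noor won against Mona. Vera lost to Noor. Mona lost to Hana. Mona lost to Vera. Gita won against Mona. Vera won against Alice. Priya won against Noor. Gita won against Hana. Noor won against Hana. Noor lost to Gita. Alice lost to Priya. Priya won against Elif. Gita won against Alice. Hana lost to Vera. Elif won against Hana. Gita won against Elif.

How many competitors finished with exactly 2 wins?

1

Win totals: Mona 1, Hana 2, Priya 7, Elif 3, Noor 5, Gita 6, Alice 1, Vera 3.
Exactly 2: Hana — 1 competitor.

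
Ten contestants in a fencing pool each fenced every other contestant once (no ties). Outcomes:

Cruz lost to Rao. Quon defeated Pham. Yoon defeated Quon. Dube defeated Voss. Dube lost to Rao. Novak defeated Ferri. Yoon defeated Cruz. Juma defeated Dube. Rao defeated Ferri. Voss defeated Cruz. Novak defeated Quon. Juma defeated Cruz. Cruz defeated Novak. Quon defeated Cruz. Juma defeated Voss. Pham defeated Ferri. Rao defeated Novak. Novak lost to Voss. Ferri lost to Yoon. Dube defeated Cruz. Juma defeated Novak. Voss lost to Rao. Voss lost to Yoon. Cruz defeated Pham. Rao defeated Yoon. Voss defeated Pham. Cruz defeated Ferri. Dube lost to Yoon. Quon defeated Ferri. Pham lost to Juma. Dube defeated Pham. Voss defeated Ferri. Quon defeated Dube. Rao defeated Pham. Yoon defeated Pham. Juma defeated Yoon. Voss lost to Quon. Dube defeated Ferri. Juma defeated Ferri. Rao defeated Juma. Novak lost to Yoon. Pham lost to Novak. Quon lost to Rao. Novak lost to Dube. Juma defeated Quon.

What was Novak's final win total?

Novak's results: beat Ferri, Quon, Pham; lost to Dube, Juma, Rao, Yoon, Cruz, Voss.
That is 3 wins.

3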